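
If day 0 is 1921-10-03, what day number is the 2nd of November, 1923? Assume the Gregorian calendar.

Oct 3, 1921 → Oct 3, 1922: 365 days.
Oct 3, 1922 → Nov 3, 1922: 31 days (October has 31).
Nov 3, 1922 → Dec 3, 1922: 30 days (November has 30).
Dec 3, 1922 → Jan 3, 1923: 31 days (December has 31).
Jan 3, 1923 → Feb 3, 1923: 31 days (January has 31).
Feb 3, 1923 → Mar 3, 1923: 28 days (February has 28).
Mar 3, 1923 → Apr 3, 1923: 31 days (March has 31).
Apr 3, 1923 → May 3, 1923: 30 days (April has 30).
May 3, 1923 → Jun 3, 1923: 31 days (May has 31).
Jun 3, 1923 → Jul 3, 1923: 30 days (June has 30).
Jul 3, 1923 → Aug 3, 1923: 31 days (July has 31).
Aug 3, 1923 → Sep 3, 1923: 31 days (August has 31).
Sep 3, 1923 → Oct 3, 1923: 30 days (September has 30).
Oct 3, 1923 → Nov 2, 1923: 30 days.
Total: 760 days.

760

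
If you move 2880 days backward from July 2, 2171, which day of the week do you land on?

First find the weekday of Jul 2, 2171. Doomsday rule: the anchor day for the 2100s is Sunday. For year 71: 71÷12 = 5 r 11, and 11÷4 = 2, so 5+11+2 = 18.
Sunday + 18 ≡ Thursday — that's 2171's doomsday.
In July the doomsday date is Jul 11.
Jul 2 is 9 days before Jul 11; 9 mod 7 = 2, so Thursday − 2 = Tuesday.
2880 mod 7 = 3, so 2880 days before a Tuesday is Tuesday − 3 = Saturday.

Saturday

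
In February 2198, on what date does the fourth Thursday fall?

February 22, 2198

February 1, 2198 is a Thursday.
The first Thursday is therefore February 1 (same day).
The fourth Thursday is 1 + 3×7 = February 22.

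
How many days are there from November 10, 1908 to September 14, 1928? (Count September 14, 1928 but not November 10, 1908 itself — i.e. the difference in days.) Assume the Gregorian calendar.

7248

Nov 10, 1908 → Nov 10, 1909: 365 days.
Nov 10, 1909 → Nov 10, 1910: 365 days.
Nov 10, 1910 → Nov 10, 1911: 365 days.
Nov 10, 1911 → Nov 10, 1912: 366 days (Feb 29, 1912 is in that span).
Nov 10, 1912 → Nov 10, 1913: 365 days.
Nov 10, 1913 → Nov 10, 1914: 365 days.
Nov 10, 1914 → Nov 10, 1915: 365 days.
Nov 10, 1915 → Nov 10, 1916: 366 days (Feb 29, 1916 is in that span).
Nov 10, 1916 → Nov 10, 1917: 365 days.
Nov 10, 1917 → Nov 10, 1918: 365 days.
Nov 10, 1918 → Nov 10, 1919: 365 days.
Nov 10, 1919 → Nov 10, 1920: 366 days (Feb 29, 1920 is in that span).
Nov 10, 1920 → Nov 10, 1921: 365 days.
Nov 10, 1921 → Nov 10, 1922: 365 days.
Nov 10, 1922 → Nov 10, 1923: 365 days.
Nov 10, 1923 → Nov 10, 1924: 366 days (Feb 29, 1924 is in that span).
Nov 10, 1924 → Nov 10, 1925: 365 days.
Nov 10, 1925 → Nov 10, 1926: 365 days.
Nov 10, 1926 → Nov 10, 1927: 365 days.
Nov 10, 1927 → Dec 10, 1927: 30 days (November has 30).
Dec 10, 1927 → Jan 10, 1928: 31 days (December has 31).
Jan 10, 1928 → Feb 10, 1928: 31 days (January has 31).
Feb 10, 1928 → Mar 10, 1928: 29 days (February has 29).
Mar 10, 1928 → Apr 10, 1928: 31 days (March has 31).
Apr 10, 1928 → May 10, 1928: 30 days (April has 30).
May 10, 1928 → Jun 10, 1928: 31 days (May has 31).
Jun 10, 1928 → Jul 10, 1928: 30 days (June has 30).
Jul 10, 1928 → Aug 10, 1928: 31 days (July has 31).
Aug 10, 1928 → Sep 10, 1928: 31 days (August has 31).
Sep 10, 1928 → Sep 14, 1928: 4 days.
Total: 7248 days.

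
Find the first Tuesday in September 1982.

September 7, 1982

September 1, 1982 is a Wednesday.
The first Tuesday is therefore September 7 (6 days later).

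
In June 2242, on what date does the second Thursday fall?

June 1, 2242 is a Wednesday.
The first Thursday is therefore June 2 (1 days later).
The second Thursday is 2 + 1×7 = June 9.

June 9, 2242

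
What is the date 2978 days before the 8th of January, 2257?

November 13, 2248

−366 (one year; includes Feb 29, 2256) → Jan 8, 2256 (2612 left).
−365 (one year) → Jan 8, 2255 (2247 left).
−365 (one year) → Jan 8, 2254 (1882 left).
−365 (one year) → Jan 8, 2253 (1517 left).
−366 (one year; includes Feb 29, 2252) → Jan 8, 2252 (1151 left).
−365 (one year) → Jan 8, 2251 (786 left).
−365 (one year) → Jan 8, 2250 (421 left).
−365 (one year) → Jan 8, 2249 (56 left).
−8 → Dec 31, 2248 (end of Dec, 31 days; 48 left).
−31 → Nov 30, 2248 (end of Nov, 30 days; 17 left).
−17 → Nov 13, 2248.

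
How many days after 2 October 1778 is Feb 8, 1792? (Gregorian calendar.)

Oct 2, 1778 → Oct 2, 1779: 365 days.
Oct 2, 1779 → Oct 2, 1780: 366 days (Feb 29, 1780 is in that span).
Oct 2, 1780 → Oct 2, 1781: 365 days.
Oct 2, 1781 → Oct 2, 1782: 365 days.
Oct 2, 1782 → Oct 2, 1783: 365 days.
Oct 2, 1783 → Oct 2, 1784: 366 days (Feb 29, 1784 is in that span).
Oct 2, 1784 → Oct 2, 1785: 365 days.
Oct 2, 1785 → Oct 2, 1786: 365 days.
Oct 2, 1786 → Oct 2, 1787: 365 days.
Oct 2, 1787 → Oct 2, 1788: 366 days (Feb 29, 1788 is in that span).
Oct 2, 1788 → Oct 2, 1789: 365 days.
Oct 2, 1789 → Oct 2, 1790: 365 days.
Oct 2, 1790 → Oct 2, 1791: 365 days.
Oct 2, 1791 → Nov 2, 1791: 31 days (October has 31).
Nov 2, 1791 → Dec 2, 1791: 30 days (November has 30).
Dec 2, 1791 → Jan 2, 1792: 31 days (December has 31).
Jan 2, 1792 → Feb 2, 1792: 31 days (January has 31).
Feb 2, 1792 → Feb 8, 1792: 6 days.
Total: 4877 days.

4877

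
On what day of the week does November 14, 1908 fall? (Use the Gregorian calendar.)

Saturday

Doomsday rule: the anchor day for the 1900s is Wednesday. For year 08: 8÷12 = 0 r 8, and 8÷4 = 2, so 0+8+2 = 10.
Wednesday + 10 ≡ Saturday — that's 1908's doomsday.
In November the doomsday date is Nov 7.
Nov 14 is 7 days after Nov 7; 7 mod 7 = 0, so Saturday + 0 = Saturday.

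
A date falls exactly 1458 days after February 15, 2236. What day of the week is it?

Wednesday

First find the weekday of Feb 15, 2236. Doomsday rule: the anchor day for the 2200s is Friday. For year 36: 36÷12 = 3 r 0, and 0÷4 = 0, so 3+0+0 = 3.
Friday + 3 ≡ Monday — that's 2236's doomsday.
In February the doomsday date is Feb 29 (2236 is a leap year (divisible by 4)).
Feb 15 is 14 days before Feb 29; 14 mod 7 = 0, so Monday − 0 = Monday.
1458 mod 7 = 2, so 1458 days after a Monday is Monday + 2 = Wednesday.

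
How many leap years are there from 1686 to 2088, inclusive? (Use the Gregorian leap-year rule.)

98

Multiples of 4 in [1686,2088]: 101.
Of those, multiples of 100: 4 (not leap unless ÷400).
Multiples of 400: 1.
Leap years = 101 − 4 + 1 = 98.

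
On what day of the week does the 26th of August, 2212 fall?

Doomsday rule: the anchor day for the 2200s is Friday. For year 12: 12÷12 = 1 r 0, and 0÷4 = 0, so 1+0+0 = 1.
Friday + 1 ≡ Saturday — that's 2212's doomsday.
In August the doomsday date is Aug 8.
Aug 26 is 18 days after Aug 8; 18 mod 7 = 4, so Saturday + 4 = Wednesday.

Wednesday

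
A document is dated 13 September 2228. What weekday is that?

Doomsday rule: the anchor day for the 2200s is Friday. For year 28: 28÷12 = 2 r 4, and 4÷4 = 1, so 2+4+1 = 7.
Friday + 7 ≡ Friday — that's 2228's doomsday.
In September the doomsday date is Sep 5.
Sep 13 is 8 days after Sep 5; 8 mod 7 = 1, so Friday + 1 = Saturday.

Saturday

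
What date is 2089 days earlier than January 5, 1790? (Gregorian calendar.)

−365 (one year) → Jan 5, 1789 (1724 left).
−366 (one year; includes Feb 29, 1788) → Jan 5, 1788 (1358 left).
−365 (one year) → Jan 5, 1787 (993 left).
−365 (one year) → Jan 5, 1786 (628 left).
−365 (one year) → Jan 5, 1785 (263 left).
−5 → Dec 31, 1784 (end of Dec, 31 days; 258 left).
−31 → Nov 30, 1784 (end of Nov, 30 days; 227 left).
−30 → Oct 31, 1784 (end of Oct, 31 days; 197 left).
−31 → Sep 30, 1784 (end of Sep, 30 days; 166 left).
−30 → Aug 31, 1784 (end of Aug, 31 days; 136 left).
−31 → Jul 31, 1784 (end of Jul, 31 days; 105 left).
−31 → Jun 30, 1784 (end of Jun, 30 days; 74 left).
−30 → May 31, 1784 (end of May, 31 days; 44 left).
−31 → Apr 30, 1784 (end of Apr, 30 days; 13 left).
−13 → Apr 17, 1784.

April 17, 1784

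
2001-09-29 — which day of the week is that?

Saturday

January 1, 2001 is a Monday.
Jan 1, 2001 → Feb 1, 2001: 31 days (January has 31).
Feb 1, 2001 → Mar 1, 2001: 28 days (February has 28).
Mar 1, 2001 → Apr 1, 2001: 31 days (March has 31).
Apr 1, 2001 → May 1, 2001: 30 days (April has 30).
May 1, 2001 → Jun 1, 2001: 31 days (May has 31).
Jun 1, 2001 → Jul 1, 2001: 30 days (June has 30).
Jul 1, 2001 → Aug 1, 2001: 31 days (July has 31).
Aug 1, 2001 → Sep 1, 2001: 31 days (August has 31).
Sep 1, 2001 → Sep 29, 2001: 28 days.
Total: 271 days.
271 mod 7 = 5, so Monday + 5 = Saturday.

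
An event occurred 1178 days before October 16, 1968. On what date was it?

−366 (one year; includes Feb 29, 1968) → Oct 16, 1967 (812 left).
−365 (one year) → Oct 16, 1966 (447 left).
−365 (one year) → Oct 16, 1965 (82 left).
−16 → Sep 30, 1965 (end of Sep, 30 days; 66 left).
−30 → Aug 31, 1965 (end of Aug, 31 days; 36 left).
−31 → Jul 31, 1965 (end of Jul, 31 days; 5 left).
−5 → Jul 26, 1965.

July 26, 1965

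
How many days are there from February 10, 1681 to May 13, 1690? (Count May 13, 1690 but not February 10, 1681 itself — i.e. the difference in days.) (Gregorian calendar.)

Feb 10, 1681 → Feb 10, 1682: 365 days.
Feb 10, 1682 → Feb 10, 1683: 365 days.
Feb 10, 1683 → Feb 10, 1684: 365 days.
Feb 10, 1684 → Feb 10, 1685: 366 days (Feb 29, 1684 is in that span).
Feb 10, 1685 → Feb 10, 1686: 365 days.
Feb 10, 1686 → Feb 10, 1687: 365 days.
Feb 10, 1687 → Feb 10, 1688: 365 days.
Feb 10, 1688 → Feb 10, 1689: 366 days (Feb 29, 1688 is in that span).
Feb 10, 1689 → Feb 10, 1690: 365 days.
Feb 10, 1690 → Mar 10, 1690: 28 days (February has 28).
Mar 10, 1690 → Apr 10, 1690: 31 days (March has 31).
Apr 10, 1690 → May 10, 1690: 30 days (April has 30).
May 10, 1690 → May 13, 1690: 3 days.
Total: 3379 days.

3379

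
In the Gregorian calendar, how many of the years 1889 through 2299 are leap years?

99

Multiples of 4 in [1889,2299]: 102.
Of those, multiples of 100: 4 (not leap unless ÷400).
Multiples of 400: 1.
Leap years = 102 − 4 + 1 = 99.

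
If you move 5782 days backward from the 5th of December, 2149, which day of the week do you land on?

Friday

First find the weekday of Dec 5, 2149. Doomsday rule: the anchor day for the 2100s is Sunday. For year 49: 49÷12 = 4 r 1, and 1÷4 = 0, so 4+1+0 = 5.
Sunday + 5 ≡ Friday — that's 2149's doomsday.
In December the doomsday date is Dec 12.
Dec 5 is 7 days before Dec 12; 7 mod 7 = 0, so Friday − 0 = Friday.
5782 mod 7 = 0, so 5782 days before a Friday is Friday − 0 = Friday.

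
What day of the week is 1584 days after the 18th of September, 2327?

Sep 18, 2327 is a Sunday.
1584 mod 7 = 2, so 1584 days after a Sunday is Sunday + 2 = Tuesday.

Tuesday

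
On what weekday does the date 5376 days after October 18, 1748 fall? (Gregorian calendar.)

Friday

First find the weekday of Oct 18, 1748. Doomsday rule: the anchor day for the 1700s is Sunday. For year 48: 48÷12 = 4 r 0, and 0÷4 = 0, so 4+0+0 = 4.
Sunday + 4 ≡ Thursday — that's 1748's doomsday.
In October the doomsday date is Oct 10.
Oct 18 is 8 days after Oct 10; 8 mod 7 = 1, so Thursday + 1 = Friday.
5376 mod 7 = 0, so 5376 days after a Friday is Friday + 0 = Friday.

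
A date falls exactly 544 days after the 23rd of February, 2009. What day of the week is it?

First find the weekday of Feb 23, 2009. Doomsday rule: the anchor day for the 2000s is Tuesday. For year 09: 9÷12 = 0 r 9, and 9÷4 = 2, so 0+9+2 = 11.
Tuesday + 11 ≡ Saturday — that's 2009's doomsday.
In February the doomsday date is Feb 28 (2009 is not a leap year).
Feb 23 is 5 days before Feb 28; 5 mod 7 = 5, so Saturday − 5 = Monday.
544 mod 7 = 5, so 544 days after a Monday is Monday + 5 = Saturday.

Saturday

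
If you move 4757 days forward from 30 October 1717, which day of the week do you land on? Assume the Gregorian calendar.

Oct 30, 1717 is a Saturday.
4757 mod 7 = 4, so 4757 days after a Saturday is Saturday + 4 = Wednesday.

Wednesday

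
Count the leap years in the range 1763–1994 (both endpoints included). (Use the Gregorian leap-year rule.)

56

Multiples of 4 in [1763,1994]: 58.
Of those, multiples of 100: 2 (not leap unless ÷400).
Multiples of 400: 0.
Leap years = 58 − 2 + 0 = 56.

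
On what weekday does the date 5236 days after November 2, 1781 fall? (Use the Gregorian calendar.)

Friday

Nov 2, 1781 is a Friday.
5236 mod 7 = 0, so 5236 days after a Friday is Friday + 0 = Friday.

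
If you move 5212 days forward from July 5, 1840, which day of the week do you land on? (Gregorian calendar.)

Thursday

First find the weekday of Jul 5, 1840. Doomsday rule: the anchor day for the 1800s is Friday. For year 40: 40÷12 = 3 r 4, and 4÷4 = 1, so 3+4+1 = 8.
Friday + 8 ≡ Saturday — that's 1840's doomsday.
In July the doomsday date is Jul 11.
Jul 5 is 6 days before Jul 11; 6 mod 7 = 6, so Saturday − 6 = Sunday.
5212 mod 7 = 4, so 5212 days after a Sunday is Sunday + 4 = Thursday.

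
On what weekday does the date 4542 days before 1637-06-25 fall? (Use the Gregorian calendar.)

Jun 25, 1637 is a Thursday.
4542 mod 7 = 6, so 4542 days before a Thursday is Thursday − 6 = Friday.

Friday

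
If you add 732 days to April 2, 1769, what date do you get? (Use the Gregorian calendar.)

+365 (one year) → Apr 2, 1770 (367 left).
Apr has 30 days: +29 → May 1, 1770 (338 left).
May has 31 days: +31 → Jun 1, 1770 (307 left).
Jun has 30 days: +30 → Jul 1, 1770 (277 left).
Jul has 31 days: +31 → Aug 1, 1770 (246 left).
Aug has 31 days: +31 → Sep 1, 1770 (215 left).
Sep has 30 days: +30 → Oct 1, 1770 (185 left).
Oct has 31 days: +31 → Nov 1, 1770 (154 left).
Nov has 30 days: +30 → Dec 1, 1770 (124 left).
Dec has 31 days: +31 → Jan 1, 1771 (93 left).
Jan has 31 days: +31 → Feb 1, 1771 (62 left).
Feb has 28 days: +28 → Mar 1, 1771 (34 left).
Mar has 31 days: +31 → Apr 1, 1771 (3 left).
+3 → Apr 4, 1771.

April 4, 1771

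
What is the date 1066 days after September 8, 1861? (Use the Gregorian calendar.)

+365 (one year) → Sep 8, 1862 (701 left).
+365 (one year) → Sep 8, 1863 (336 left).
Sep has 30 days: +23 → Oct 1, 1863 (313 left).
Oct has 31 days: +31 → Nov 1, 1863 (282 left).
Nov has 30 days: +30 → Dec 1, 1863 (252 left).
Dec has 31 days: +31 → Jan 1, 1864 (221 left).
Jan has 31 days: +31 → Feb 1, 1864 (190 left).
Feb has 29 days: +29 → Mar 1, 1864 (161 left).
Mar has 31 days: +31 → Apr 1, 1864 (130 left).
Apr has 30 days: +30 → May 1, 1864 (100 left).
May has 31 days: +31 → Jun 1, 1864 (69 left).
Jun has 30 days: +30 → Jul 1, 1864 (39 left).
Jul has 31 days: +31 → Aug 1, 1864 (8 left).
+8 → Aug 9, 1864.

August 9, 1864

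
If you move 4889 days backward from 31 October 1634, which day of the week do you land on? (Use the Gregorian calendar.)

Oct 31, 1634 is a Tuesday.
4889 mod 7 = 3, so 4889 days before a Tuesday is Tuesday − 3 = Saturday.

Saturday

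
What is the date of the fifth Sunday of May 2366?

May 1, 2366 is a Sunday.
The first Sunday is therefore May 1 (same day).
The fifth Sunday is 1 + 4×7 = May 29.

May 29, 2366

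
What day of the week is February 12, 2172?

Doomsday rule: the anchor day for the 2100s is Sunday. For year 72: 72÷12 = 6 r 0, and 0÷4 = 0, so 6+0+0 = 6.
Sunday + 6 ≡ Saturday — that's 2172's doomsday.
In February the doomsday date is Feb 29 (2172 is a leap year (divisible by 4)).
Feb 12 is 17 days before Feb 29; 17 mod 7 = 3, so Saturday − 3 = Wednesday.

Wednesday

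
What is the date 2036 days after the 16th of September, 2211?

+366 (one year; includes Feb 29, 2212) → Sep 16, 2212 (1670 left).
+365 (one year) → Sep 16, 2213 (1305 left).
+365 (one year) → Sep 16, 2214 (940 left).
+365 (one year) → Sep 16, 2215 (575 left).
+366 (one year; includes Feb 29, 2216) → Sep 16, 2216 (209 left).
Sep has 30 days: +15 → Oct 1, 2216 (194 left).
Oct has 31 days: +31 → Nov 1, 2216 (163 left).
Nov has 30 days: +30 → Dec 1, 2216 (133 left).
Dec has 31 days: +31 → Jan 1, 2217 (102 left).
Jan has 31 days: +31 → Feb 1, 2217 (71 left).
Feb has 28 days: +28 → Mar 1, 2217 (43 left).
Mar has 31 days: +31 → Apr 1, 2217 (12 left).
+12 → Apr 13, 2217.

April 13, 2217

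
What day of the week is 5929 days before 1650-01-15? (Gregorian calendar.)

Saturday

Jan 15, 1650 is a Saturday.
5929 mod 7 = 0, so 5929 days before a Saturday is Saturday − 0 = Saturday.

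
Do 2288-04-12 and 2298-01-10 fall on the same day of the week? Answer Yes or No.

No

From Apr 12, 2288 to Jan 10, 2298 is 3560 days.
3560 mod 7 = 4, so they are different weekdays.
(Apr 12, 2288 is a Thursday; Jan 10, 2298 is a Monday.)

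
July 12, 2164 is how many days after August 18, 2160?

1424

Aug 18, 2160 → Aug 18, 2161: 365 days.
Aug 18, 2161 → Aug 18, 2162: 365 days.
Aug 18, 2162 → Aug 18, 2163: 365 days.
Aug 18, 2163 → Sep 18, 2163: 31 days (August has 31).
Sep 18, 2163 → Oct 18, 2163: 30 days (September has 30).
Oct 18, 2163 → Nov 18, 2163: 31 days (October has 31).
Nov 18, 2163 → Dec 18, 2163: 30 days (November has 30).
Dec 18, 2163 → Jan 18, 2164: 31 days (December has 31).
Jan 18, 2164 → Feb 18, 2164: 31 days (January has 31).
Feb 18, 2164 → Mar 18, 2164: 29 days (February has 29).
Mar 18, 2164 → Apr 18, 2164: 31 days (March has 31).
Apr 18, 2164 → May 18, 2164: 30 days (April has 30).
May 18, 2164 → Jun 18, 2164: 31 days (May has 31).
Jun 18, 2164 → Jul 12, 2164: 24 days.
Total: 1424 days.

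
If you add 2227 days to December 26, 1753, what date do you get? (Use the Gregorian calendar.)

January 31, 1760

+365 (one year) → Dec 26, 1754 (1862 left).
+365 (one year) → Dec 26, 1755 (1497 left).
+366 (one year; includes Feb 29, 1756) → Dec 26, 1756 (1131 left).
+365 (one year) → Dec 26, 1757 (766 left).
+365 (one year) → Dec 26, 1758 (401 left).
+365 (one year) → Dec 26, 1759 (36 left).
Dec has 31 days: +6 → Jan 1, 1760 (30 left).
+30 → Jan 31, 1760.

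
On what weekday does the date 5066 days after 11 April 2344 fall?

Sunday

First find the weekday of Apr 11, 2344. Doomsday rule: the anchor day for the 2300s is Wednesday. For year 44: 44÷12 = 3 r 8, and 8÷4 = 2, so 3+8+2 = 13.
Wednesday + 13 ≡ Tuesday — that's 2344's doomsday.
In April the doomsday date is Apr 4.
Apr 11 is 7 days after Apr 4; 7 mod 7 = 0, so Tuesday + 0 = Tuesday.
5066 mod 7 = 5, so 5066 days after a Tuesday is Tuesday + 5 = Sunday.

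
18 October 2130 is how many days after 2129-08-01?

443

Aug 1, 2129 → Aug 1, 2130: 365 days.
Aug 1, 2130 → Sep 1, 2130: 31 days (August has 31).
Sep 1, 2130 → Oct 1, 2130: 30 days (September has 30).
Oct 1, 2130 → Oct 18, 2130: 17 days.
Total: 443 days.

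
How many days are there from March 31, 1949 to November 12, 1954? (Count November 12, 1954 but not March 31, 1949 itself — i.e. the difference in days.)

2052

Mar 31, 1949 → Mar 31, 1950: 365 days.
Mar 31, 1950 → Mar 31, 1951: 365 days.
Mar 31, 1951 → Mar 31, 1952: 366 days (Feb 29, 1952 is in that span).
Mar 31, 1952 → Mar 31, 1953: 365 days.
Mar 31, 1953 → Mar 31, 1954: 365 days.
Mar 31, 1954 → Apr 30, 1954: 30 days (March has 31).
Apr 30, 1954 → May 30, 1954: 30 days (April has 30).
May 30, 1954 → Jun 30, 1954: 31 days (May has 31).
Jun 30, 1954 → Jul 30, 1954: 30 days (June has 30).
Jul 30, 1954 → Aug 30, 1954: 31 days (July has 31).
Aug 30, 1954 → Sep 30, 1954: 31 days (August has 31).
Sep 30, 1954 → Oct 30, 1954: 30 days (September has 30).
Oct 30, 1954 → Nov 12, 1954: 13 days.
Total: 2052 days.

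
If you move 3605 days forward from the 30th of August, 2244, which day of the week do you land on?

First find the weekday of Aug 30, 2244. Doomsday rule: the anchor day for the 2200s is Friday. For year 44: 44÷12 = 3 r 8, and 8÷4 = 2, so 3+8+2 = 13.
Friday + 13 ≡ Thursday — that's 2244's doomsday.
In August the doomsday date is Aug 8.
Aug 30 is 22 days after Aug 8; 22 mod 7 = 1, so Thursday + 1 = Friday.
3605 mod 7 = 0, so 3605 days after a Friday is Friday + 0 = Friday.

Friday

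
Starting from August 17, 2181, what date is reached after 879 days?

January 13, 2184

+365 (one year) → Aug 17, 2182 (514 left).
+365 (one year) → Aug 17, 2183 (149 left).
Aug has 31 days: +15 → Sep 1, 2183 (134 left).
Sep has 30 days: +30 → Oct 1, 2183 (104 left).
Oct has 31 days: +31 → Nov 1, 2183 (73 left).
Nov has 30 days: +30 → Dec 1, 2183 (43 left).
Dec has 31 days: +31 → Jan 1, 2184 (12 left).
+12 → Jan 13, 2184.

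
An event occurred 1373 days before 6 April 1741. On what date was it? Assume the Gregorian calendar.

July 3, 1737

−365 (one year) → Apr 6, 1740 (1008 left).
−366 (one year; includes Feb 29, 1740) → Apr 6, 1739 (642 left).
−365 (one year) → Apr 6, 1738 (277 left).
−6 → Mar 31, 1738 (end of Mar, 31 days; 271 left).
−31 → Feb 28, 1738 (end of Feb, 28 days; 240 left).
−28 → Jan 31, 1738 (end of Jan, 31 days; 212 left).
−31 → Dec 31, 1737 (end of Dec, 31 days; 181 left).
−31 → Nov 30, 1737 (end of Nov, 30 days; 150 left).
−30 → Oct 31, 1737 (end of Oct, 31 days; 120 left).
−31 → Sep 30, 1737 (end of Sep, 30 days; 89 left).
−30 → Aug 31, 1737 (end of Aug, 31 days; 59 left).
−31 → Jul 31, 1737 (end of Jul, 31 days; 28 left).
−28 → Jul 3, 1737.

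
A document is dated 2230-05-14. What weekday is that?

Doomsday rule: the anchor day for the 2200s is Friday. For year 30: 30÷12 = 2 r 6, and 6÷4 = 1, so 2+6+1 = 9.
Friday + 9 ≡ Sunday — that's 2230's doomsday.
In May the doomsday date is May 9.
May 14 is 5 days after May 9; 5 mod 7 = 5, so Sunday + 5 = Friday.

Friday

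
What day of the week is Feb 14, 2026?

Saturday

Doomsday rule: the anchor day for the 2000s is Tuesday. For year 26: 26÷12 = 2 r 2, and 2÷4 = 0, so 2+2+0 = 4.
Tuesday + 4 ≡ Saturday — that's 2026's doomsday.
In February the doomsday date is Feb 28 (2026 is not a leap year).
Feb 14 is 14 days before Feb 28; 14 mod 7 = 0, so Saturday − 0 = Saturday.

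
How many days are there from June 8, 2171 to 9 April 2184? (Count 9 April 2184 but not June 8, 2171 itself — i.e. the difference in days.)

Jun 8, 2171 → Jun 8, 2172: 366 days (Feb 29, 2172 is in that span).
Jun 8, 2172 → Jun 8, 2173: 365 days.
Jun 8, 2173 → Jun 8, 2174: 365 days.
Jun 8, 2174 → Jun 8, 2175: 365 days.
Jun 8, 2175 → Jun 8, 2176: 366 days (Feb 29, 2176 is in that span).
Jun 8, 2176 → Jun 8, 2177: 365 days.
Jun 8, 2177 → Jun 8, 2178: 365 days.
Jun 8, 2178 → Jun 8, 2179: 365 days.
Jun 8, 2179 → Jun 8, 2180: 366 days (Feb 29, 2180 is in that span).
Jun 8, 2180 → Jun 8, 2181: 365 days.
Jun 8, 2181 → Jun 8, 2182: 365 days.
Jun 8, 2182 → Jun 8, 2183: 365 days.
Jun 8, 2183 → Jul 8, 2183: 30 days (June has 30).
Jul 8, 2183 → Aug 8, 2183: 31 days (July has 31).
Aug 8, 2183 → Sep 8, 2183: 31 days (August has 31).
Sep 8, 2183 → Oct 8, 2183: 30 days (September has 30).
Oct 8, 2183 → Nov 8, 2183: 31 days (October has 31).
Nov 8, 2183 → Dec 8, 2183: 30 days (November has 30).
Dec 8, 2183 → Jan 8, 2184: 31 days (December has 31).
Jan 8, 2184 → Feb 8, 2184: 31 days (January has 31).
Feb 8, 2184 → Mar 8, 2184: 29 days (February has 29).
Mar 8, 2184 → Apr 8, 2184: 31 days (March has 31).
Apr 8, 2184 → Apr 9, 2184: 1 days.
Total: 4689 days.

4689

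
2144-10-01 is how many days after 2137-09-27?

Sep 27, 2137 → Sep 27, 2138: 365 days.
Sep 27, 2138 → Sep 27, 2139: 365 days.
Sep 27, 2139 → Sep 27, 2140: 366 days (Feb 29, 2140 is in that span).
Sep 27, 2140 → Sep 27, 2141: 365 days.
Sep 27, 2141 → Sep 27, 2142: 365 days.
Sep 27, 2142 → Sep 27, 2143: 365 days.
Sep 27, 2143 → Oct 27, 2143: 30 days (September has 30).
Oct 27, 2143 → Nov 27, 2143: 31 days (October has 31).
Nov 27, 2143 → Dec 27, 2143: 30 days (November has 30).
Dec 27, 2143 → Jan 27, 2144: 31 days (December has 31).
Jan 27, 2144 → Feb 27, 2144: 31 days (January has 31).
Feb 27, 2144 → Mar 27, 2144: 29 days (February has 29).
Mar 27, 2144 → Apr 27, 2144: 31 days (March has 31).
Apr 27, 2144 → May 27, 2144: 30 days (April has 30).
May 27, 2144 → Jun 27, 2144: 31 days (May has 31).
Jun 27, 2144 → Jul 27, 2144: 30 days (June has 30).
Jul 27, 2144 → Aug 27, 2144: 31 days (July has 31).
Aug 27, 2144 → Sep 27, 2144: 31 days (August has 31).
Sep 27, 2144 → Oct 1, 2144: 4 days.
Total: 2561 days.

2561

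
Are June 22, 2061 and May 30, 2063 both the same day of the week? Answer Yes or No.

Yes

From Jun 22, 2061 to May 30, 2063 is 707 days.
707 mod 7 = 0, so they are the same weekday.
(Jun 22, 2061 is a Wednesday; May 30, 2063 is a Wednesday.)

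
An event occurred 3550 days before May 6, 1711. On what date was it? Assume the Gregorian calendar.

−365 (one year) → May 6, 1710 (3185 left).
−365 (one year) → May 6, 1709 (2820 left).
−365 (one year) → May 6, 1708 (2455 left).
−366 (one year; includes Feb 29, 1708) → May 6, 1707 (2089 left).
−365 (one year) → May 6, 1706 (1724 left).
−365 (one year) → May 6, 1705 (1359 left).
−365 (one year) → May 6, 1704 (994 left).
−366 (one year; includes Feb 29, 1704) → May 6, 1703 (628 left).
−365 (one year) → May 6, 1702 (263 left).
−6 → Apr 30, 1702 (end of Apr, 30 days; 257 left).
−30 → Mar 31, 1702 (end of Mar, 31 days; 227 left).
−31 → Feb 28, 1702 (end of Feb, 28 days; 196 left).
−28 → Jan 31, 1702 (end of Jan, 31 days; 168 left).
−31 → Dec 31, 1701 (end of Dec, 31 days; 137 left).
−31 → Nov 30, 1701 (end of Nov, 30 days; 106 left).
−30 → Oct 31, 1701 (end of Oct, 31 days; 76 left).
−31 → Sep 30, 1701 (end of Sep, 30 days; 45 left).
−30 → Aug 31, 1701 (end of Aug, 31 days; 15 left).
−15 → Aug 16, 1701.

August 16, 1701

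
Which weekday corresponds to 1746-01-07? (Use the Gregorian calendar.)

Friday

Doomsday rule: the anchor day for the 1700s is Sunday. For year 46: 46÷12 = 3 r 10, and 10÷4 = 2, so 3+10+2 = 15.
Sunday + 15 ≡ Monday — that's 1746's doomsday.
In January the doomsday date is Jan 3 (1746 is not a leap year).
Jan 7 is 4 days after Jan 3; 4 mod 7 = 4, so Monday + 4 = Friday.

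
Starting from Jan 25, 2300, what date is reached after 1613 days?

+365 (one year) → Jan 25, 2301 (1248 left).
+365 (one year) → Jan 25, 2302 (883 left).
+365 (one year) → Jan 25, 2303 (518 left).
+365 (one year) → Jan 25, 2304 (153 left).
Jan has 31 days: +7 → Feb 1, 2304 (146 left).
Feb has 29 days: +29 → Mar 1, 2304 (117 left).
Mar has 31 days: +31 → Apr 1, 2304 (86 left).
Apr has 30 days: +30 → May 1, 2304 (56 left).
May has 31 days: +31 → Jun 1, 2304 (25 left).
+25 → Jun 26, 2304.

June 26, 2304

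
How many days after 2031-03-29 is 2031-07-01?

Mar 29, 2031 → Apr 29, 2031: 31 days (March has 31).
Apr 29, 2031 → May 29, 2031: 30 days (April has 30).
May 29, 2031 → Jun 29, 2031: 31 days (May has 31).
Jun 29, 2031 → Jul 1, 2031: 2 days.
Total: 94 days.

94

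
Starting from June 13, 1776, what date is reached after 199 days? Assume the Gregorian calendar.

Jun has 30 days: +18 → Jul 1, 1776 (181 left).
Jul has 31 days: +31 → Aug 1, 1776 (150 left).
Aug has 31 days: +31 → Sep 1, 1776 (119 left).
Sep has 30 days: +30 → Oct 1, 1776 (89 left).
Oct has 31 days: +31 → Nov 1, 1776 (58 left).
Nov has 30 days: +30 → Dec 1, 1776 (28 left).
+28 → Dec 29, 1776.

December 29, 1776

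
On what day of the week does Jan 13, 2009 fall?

Tuesday

Doomsday rule: the anchor day for the 2000s is Tuesday. For year 09: 9÷12 = 0 r 9, and 9÷4 = 2, so 0+9+2 = 11.
Tuesday + 11 ≡ Saturday — that's 2009's doomsday.
In January the doomsday date is Jan 3 (2009 is not a leap year).
Jan 13 is 10 days after Jan 3; 10 mod 7 = 3, so Saturday + 3 = Tuesday.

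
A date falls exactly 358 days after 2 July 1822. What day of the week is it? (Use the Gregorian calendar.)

Wednesday

First find the weekday of Jul 2, 1822. Doomsday rule: the anchor day for the 1800s is Friday. For year 22: 22÷12 = 1 r 10, and 10÷4 = 2, so 1+10+2 = 13.
Friday + 13 ≡ Thursday — that's 1822's doomsday.
In July the doomsday date is Jul 11.
Jul 2 is 9 days before Jul 11; 9 mod 7 = 2, so Thursday − 2 = Tuesday.
358 mod 7 = 1, so 358 days after a Tuesday is Tuesday + 1 = Wednesday.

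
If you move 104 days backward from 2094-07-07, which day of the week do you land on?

Jul 7, 2094 is a Wednesday.
104 mod 7 = 6, so 104 days before a Wednesday is Wednesday − 6 = Thursday.

Thursday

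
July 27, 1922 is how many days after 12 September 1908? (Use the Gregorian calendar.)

Sep 12, 1908 → Sep 12, 1909: 365 days.
Sep 12, 1909 → Sep 12, 1910: 365 days.
Sep 12, 1910 → Sep 12, 1911: 365 days.
Sep 12, 1911 → Sep 12, 1912: 366 days (Feb 29, 1912 is in that span).
Sep 12, 1912 → Sep 12, 1913: 365 days.
Sep 12, 1913 → Sep 12, 1914: 365 days.
Sep 12, 1914 → Sep 12, 1915: 365 days.
Sep 12, 1915 → Sep 12, 1916: 366 days (Feb 29, 1916 is in that span).
Sep 12, 1916 → Sep 12, 1917: 365 days.
Sep 12, 1917 → Sep 12, 1918: 365 days.
Sep 12, 1918 → Sep 12, 1919: 365 days.
Sep 12, 1919 → Sep 12, 1920: 366 days (Feb 29, 1920 is in that span).
Sep 12, 1920 → Sep 12, 1921: 365 days.
Sep 12, 1921 → Oct 12, 1921: 30 days (September has 30).
Oct 12, 1921 → Nov 12, 1921: 31 days (October has 31).
Nov 12, 1921 → Dec 12, 1921: 30 days (November has 30).
Dec 12, 1921 → Jan 12, 1922: 31 days (December has 31).
Jan 12, 1922 → Feb 12, 1922: 31 days (January has 31).
Feb 12, 1922 → Mar 12, 1922: 28 days (February has 28).
Mar 12, 1922 → Apr 12, 1922: 31 days (March has 31).
Apr 12, 1922 → May 12, 1922: 30 days (April has 30).
May 12, 1922 → Jun 12, 1922: 31 days (May has 31).
Jun 12, 1922 → Jul 12, 1922: 30 days (June has 30).
Jul 12, 1922 → Jul 27, 1922: 15 days.
Total: 5066 days.

5066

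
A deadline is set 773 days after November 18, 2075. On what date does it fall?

December 30, 2077

+366 (one year; includes Feb 29, 2076) → Nov 18, 2076 (407 left).
+365 (one year) → Nov 18, 2077 (42 left).
Nov has 30 days: +13 → Dec 1, 2077 (29 left).
+29 → Dec 30, 2077.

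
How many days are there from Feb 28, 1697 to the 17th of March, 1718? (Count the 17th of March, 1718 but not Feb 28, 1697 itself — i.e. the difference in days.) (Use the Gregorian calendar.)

Feb 28, 1697 → Feb 28, 1698: 365 days.
Feb 28, 1698 → Feb 28, 1699: 365 days.
Feb 28, 1699 → Feb 28, 1700: 365 days.
Feb 28, 1700 → Feb 28, 1701: 365 days.
Feb 28, 1701 → Feb 28, 1702: 365 days.
Feb 28, 1702 → Feb 28, 1703: 365 days.
Feb 28, 1703 → Feb 28, 1704: 365 days.
Feb 28, 1704 → Feb 28, 1705: 366 days (Feb 29, 1704 is in that span).
Feb 28, 1705 → Feb 28, 1706: 365 days.
Feb 28, 1706 → Feb 28, 1707: 365 days.
Feb 28, 1707 → Feb 28, 1708: 365 days.
Feb 28, 1708 → Feb 28, 1709: 366 days (Feb 29, 1708 is in that span).
Feb 28, 1709 → Feb 28, 1710: 365 days.
Feb 28, 1710 → Feb 28, 1711: 365 days.
Feb 28, 1711 → Feb 28, 1712: 365 days.
Feb 28, 1712 → Feb 28, 1713: 366 days (Feb 29, 1712 is in that span).
Feb 28, 1713 → Feb 28, 1714: 365 days.
Feb 28, 1714 → Feb 28, 1715: 365 days.
Feb 28, 1715 → Feb 28, 1716: 365 days.
Feb 28, 1716 → Feb 28, 1717: 366 days (Feb 29, 1716 is in that span).
Feb 28, 1717 → Mar 28, 1717: 28 days (February has 28).
Mar 28, 1717 → Apr 28, 1717: 31 days (March has 31).
Apr 28, 1717 → May 28, 1717: 30 days (April has 30).
May 28, 1717 → Jun 28, 1717: 31 days (May has 31).
Jun 28, 1717 → Jul 28, 1717: 30 days (June has 30).
Jul 28, 1717 → Aug 28, 1717: 31 days (July has 31).
Aug 28, 1717 → Sep 28, 1717: 31 days (August has 31).
Sep 28, 1717 → Oct 28, 1717: 30 days (September has 30).
Oct 28, 1717 → Nov 28, 1717: 31 days (October has 31).
Nov 28, 1717 → Dec 28, 1717: 30 days (November has 30).
Dec 28, 1717 → Jan 28, 1718: 31 days (December has 31).
Jan 28, 1718 → Feb 28, 1718: 31 days (January has 31).
Feb 28, 1718 → Mar 17, 1718: 17 days.
Total: 7686 days.

7686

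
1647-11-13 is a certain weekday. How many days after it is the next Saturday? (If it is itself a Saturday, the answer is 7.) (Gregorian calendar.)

Nov 13, 1647 is a Wednesday.
From Wednesday to the next Saturday is 3 days.

3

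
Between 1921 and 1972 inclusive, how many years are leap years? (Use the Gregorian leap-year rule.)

13

Multiples of 4 in [1921,1972]: 13.
Of those, multiples of 100: 0 (not leap unless ÷400).
Multiples of 400: 0.
Leap years = 13 − 0 + 0 = 13.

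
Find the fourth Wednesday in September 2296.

September 1, 2296 is a Tuesday.
The first Wednesday is therefore September 2 (1 days later).
The fourth Wednesday is 2 + 3×7 = September 23.

September 23, 2296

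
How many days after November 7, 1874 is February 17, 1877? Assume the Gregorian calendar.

Nov 7, 1874 → Nov 7, 1875: 365 days.
Nov 7, 1875 → Nov 7, 1876: 366 days (Feb 29, 1876 is in that span).
Nov 7, 1876 → Dec 7, 1876: 30 days (November has 30).
Dec 7, 1876 → Jan 7, 1877: 31 days (December has 31).
Jan 7, 1877 → Feb 7, 1877: 31 days (January has 31).
Feb 7, 1877 → Feb 17, 1877: 10 days.
Total: 833 days.

833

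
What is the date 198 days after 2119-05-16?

May has 31 days: +16 → Jun 1, 2119 (182 left).
Jun has 30 days: +30 → Jul 1, 2119 (152 left).
Jul has 31 days: +31 → Aug 1, 2119 (121 left).
Aug has 31 days: +31 → Sep 1, 2119 (90 left).
Sep has 30 days: +30 → Oct 1, 2119 (60 left).
Oct has 31 days: +31 → Nov 1, 2119 (29 left).
+29 → Nov 30, 2119.

November 30, 2119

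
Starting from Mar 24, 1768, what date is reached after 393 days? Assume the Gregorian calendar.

Mar has 31 days: +8 → Apr 1, 1768 (385 left).
Apr has 30 days: +30 → May 1, 1768 (355 left).
May has 31 days: +31 → Jun 1, 1768 (324 left).
Jun has 30 days: +30 → Jul 1, 1768 (294 left).
Jul has 31 days: +31 → Aug 1, 1768 (263 left).
Aug has 31 days: +31 → Sep 1, 1768 (232 left).
Sep has 30 days: +30 → Oct 1, 1768 (202 left).
Oct has 31 days: +31 → Nov 1, 1768 (171 left).
Nov has 30 days: +30 → Dec 1, 1768 (141 left).
Dec has 31 days: +31 → Jan 1, 1769 (110 left).
Jan has 31 days: +31 → Feb 1, 1769 (79 left).
Feb has 28 days: +28 → Mar 1, 1769 (51 left).
Mar has 31 days: +31 → Apr 1, 1769 (20 left).
+20 → Apr 21, 1769.

April 21, 1769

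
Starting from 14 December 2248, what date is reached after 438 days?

+365 (one year) → Dec 14, 2249 (73 left).
Dec has 31 days: +18 → Jan 1, 2250 (55 left).
Jan has 31 days: +31 → Feb 1, 2250 (24 left).
+24 → Feb 25, 2250.

February 25, 2250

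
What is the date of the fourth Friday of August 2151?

August 1, 2151 is a Sunday.
The first Friday is therefore August 6 (5 days later).
The fourth Friday is 6 + 3×7 = August 27.

August 27, 2151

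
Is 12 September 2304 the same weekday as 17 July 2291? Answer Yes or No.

No

From Jul 17, 2291 to Sep 12, 2304 is 4805 days.
4805 mod 7 = 3, so they are different weekdays.
(Jul 17, 2291 is a Friday; Sep 12, 2304 is a Monday.)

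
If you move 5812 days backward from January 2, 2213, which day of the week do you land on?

Thursday

Jan 2, 2213 is a Saturday.
5812 mod 7 = 2, so 5812 days before a Saturday is Saturday − 2 = Thursday.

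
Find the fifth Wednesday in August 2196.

August 1, 2196 is a Monday.
The first Wednesday is therefore August 3 (2 days later).
The fifth Wednesday is 3 + 4×7 = August 31.

August 31, 2196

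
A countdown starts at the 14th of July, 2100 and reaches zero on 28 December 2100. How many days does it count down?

Jul 14, 2100 → Aug 14, 2100: 31 days (July has 31).
Aug 14, 2100 → Sep 14, 2100: 31 days (August has 31).
Sep 14, 2100 → Oct 14, 2100: 30 days (September has 30).
Oct 14, 2100 → Nov 14, 2100: 31 days (October has 31).
Nov 14, 2100 → Dec 14, 2100: 30 days (November has 30).
Dec 14, 2100 → Dec 28, 2100: 14 days.
Total: 167 days.

167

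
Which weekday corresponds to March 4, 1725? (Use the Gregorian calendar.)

Doomsday rule: the anchor day for the 1700s is Sunday. For year 25: 25÷12 = 2 r 1, and 1÷4 = 0, so 2+1+0 = 3.
Sunday + 3 ≡ Wednesday — that's 1725's doomsday.
In March the doomsday date is Mar 14.
Mar 4 is 10 days before Mar 14; 10 mod 7 = 3, so Wednesday − 3 = Sunday.

Sunday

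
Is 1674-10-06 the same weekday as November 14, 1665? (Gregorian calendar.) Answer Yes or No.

From Nov 14, 1665 to Oct 6, 1674 is 3248 days.
3248 mod 7 = 0, so they are the same weekday.
(Nov 14, 1665 is a Saturday; Oct 6, 1674 is a Saturday.)

Yes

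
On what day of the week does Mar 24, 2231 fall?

January 1, 2231 is a Saturday.
Jan 1, 2231 → Feb 1, 2231: 31 days (January has 31).
Feb 1, 2231 → Mar 1, 2231: 28 days (February has 28).
Mar 1, 2231 → Mar 24, 2231: 23 days.
Total: 82 days.
82 mod 7 = 5, so Saturday + 5 = Thursday.

Thursday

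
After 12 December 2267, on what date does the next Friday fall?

Dec 12, 2267 is a Thursday.
From Thursday to the next Friday is 1 day.
Dec 12, 2267 + 1 = Dec 13, 2267.

December 13, 2267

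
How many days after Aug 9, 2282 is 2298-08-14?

Aug 9, 2282 → Aug 9, 2283: 365 days.
Aug 9, 2283 → Aug 9, 2284: 366 days (Feb 29, 2284 is in that span).
Aug 9, 2284 → Aug 9, 2285: 365 days.
Aug 9, 2285 → Aug 9, 2286: 365 days.
Aug 9, 2286 → Aug 9, 2287: 365 days.
Aug 9, 2287 → Aug 9, 2288: 366 days (Feb 29, 2288 is in that span).
Aug 9, 2288 → Aug 9, 2289: 365 days.
Aug 9, 2289 → Aug 9, 2290: 365 days.
Aug 9, 2290 → Aug 9, 2291: 365 days.
Aug 9, 2291 → Aug 9, 2292: 366 days (Feb 29, 2292 is in that span).
Aug 9, 2292 → Aug 9, 2293: 365 days.
Aug 9, 2293 → Aug 9, 2294: 365 days.
Aug 9, 2294 → Aug 9, 2295: 365 days.
Aug 9, 2295 → Aug 9, 2296: 366 days (Feb 29, 2296 is in that span).
Aug 9, 2296 → Aug 9, 2297: 365 days.
Aug 9, 2297 → Sep 9, 2297: 31 days (August has 31).
Sep 9, 2297 → Oct 9, 2297: 30 days (September has 30).
Oct 9, 2297 → Nov 9, 2297: 31 days (October has 31).
Nov 9, 2297 → Dec 9, 2297: 30 days (November has 30).
Dec 9, 2297 → Jan 9, 2298: 31 days (December has 31).
Jan 9, 2298 → Feb 9, 2298: 31 days (January has 31).
Feb 9, 2298 → Mar 9, 2298: 28 days (February has 28).
Mar 9, 2298 → Apr 9, 2298: 31 days (March has 31).
Apr 9, 2298 → May 9, 2298: 30 days (April has 30).
May 9, 2298 → Jun 9, 2298: 31 days (May has 31).
Jun 9, 2298 → Jul 9, 2298: 30 days (June has 30).
Jul 9, 2298 → Aug 9, 2298: 31 days (July has 31).
Aug 9, 2298 → Aug 14, 2298: 5 days.
Total: 5849 days.

5849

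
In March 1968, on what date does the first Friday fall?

March 1, 1968 is a Friday.
The first Friday is therefore March 1 (same day).

March 1, 1968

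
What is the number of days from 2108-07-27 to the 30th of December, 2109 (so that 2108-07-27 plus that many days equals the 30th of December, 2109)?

521

Jul 27, 2108 → Jul 27, 2109: 365 days.
Jul 27, 2109 → Aug 27, 2109: 31 days (July has 31).
Aug 27, 2109 → Sep 27, 2109: 31 days (August has 31).
Sep 27, 2109 → Oct 27, 2109: 30 days (September has 30).
Oct 27, 2109 → Nov 27, 2109: 31 days (October has 31).
Nov 27, 2109 → Dec 27, 2109: 30 days (November has 30).
Dec 27, 2109 → Dec 30, 2109: 3 days.
Total: 521 days.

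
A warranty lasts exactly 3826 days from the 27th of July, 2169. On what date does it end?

+365 (one year) → Jul 27, 2170 (3461 left).
+365 (one year) → Jul 27, 2171 (3096 left).
+366 (one year; includes Feb 29, 2172) → Jul 27, 2172 (2730 left).
+365 (one year) → Jul 27, 2173 (2365 left).
+365 (one year) → Jul 27, 2174 (2000 left).
+365 (one year) → Jul 27, 2175 (1635 left).
+366 (one year; includes Feb 29, 2176) → Jul 27, 2176 (1269 left).
+365 (one year) → Jul 27, 2177 (904 left).
+365 (one year) → Jul 27, 2178 (539 left).
+365 (one year) → Jul 27, 2179 (174 left).
Jul has 31 days: +5 → Aug 1, 2179 (169 left).
Aug has 31 days: +31 → Sep 1, 2179 (138 left).
Sep has 30 days: +30 → Oct 1, 2179 (108 left).
Oct has 31 days: +31 → Nov 1, 2179 (77 left).
Nov has 30 days: +30 → Dec 1, 2179 (47 left).
Dec has 31 days: +31 → Jan 1, 2180 (16 left).
+16 → Jan 17, 2180.

January 17, 2180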